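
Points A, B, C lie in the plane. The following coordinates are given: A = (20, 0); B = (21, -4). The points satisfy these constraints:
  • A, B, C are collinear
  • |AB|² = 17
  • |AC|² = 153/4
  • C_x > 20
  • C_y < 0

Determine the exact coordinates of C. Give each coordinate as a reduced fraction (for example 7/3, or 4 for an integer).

1. C_x = 43/2  [[A, B, C are collinear ⇒ 4x+1y-80=0] ∩ [|C−(20, 0)|²=153/4]]
2. C_y = -6  [[A, B, C are collinear ⇒ 4x+1y-80=0] ∩ [|C−(20, 0)|²=153/4]]
   so C = (43/2, -6)

C = (43/2, -6)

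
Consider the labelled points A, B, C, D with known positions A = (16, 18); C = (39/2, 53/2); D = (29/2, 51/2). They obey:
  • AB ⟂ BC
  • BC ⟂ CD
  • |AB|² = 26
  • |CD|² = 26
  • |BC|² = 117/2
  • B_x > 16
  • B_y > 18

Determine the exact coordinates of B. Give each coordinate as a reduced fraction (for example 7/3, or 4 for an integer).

1. B_x = 21  [[BC ⟂ CD ⇒ 5x+1y-124=0] ∩ [|B−(16, 18)|²=26]]
2. B_y = 19  [[BC ⟂ CD ⇒ 5x+1y-124=0] ∩ [|B−(16, 18)|²=26]]
   so B = (21, 19)

B = (21, 19)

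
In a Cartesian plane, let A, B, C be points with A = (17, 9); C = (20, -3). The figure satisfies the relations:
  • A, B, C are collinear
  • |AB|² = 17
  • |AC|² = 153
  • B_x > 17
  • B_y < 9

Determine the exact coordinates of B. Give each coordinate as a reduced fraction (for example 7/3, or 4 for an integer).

B = (18, 5)

1. B_x = 18  [[A, B, C are collinear ⇒ -12x-3y+231=0] ∩ [|B−(17, 9)|²=17]]
2. B_y = 5  [[A, B, C are collinear ⇒ -12x-3y+231=0] ∩ [|B−(17, 9)|²=17]]
   so B = (18, 5)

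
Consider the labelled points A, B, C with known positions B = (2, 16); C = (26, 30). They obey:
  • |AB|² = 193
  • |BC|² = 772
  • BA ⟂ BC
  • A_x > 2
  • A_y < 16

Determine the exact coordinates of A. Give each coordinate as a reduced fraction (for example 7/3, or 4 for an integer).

1. A_x = 9  [[BA ⟂ BC ⇒ 24x+14y-272=0] ∩ [|A−(2, 16)|²=193]]
2. A_y = 4  [[BA ⟂ BC ⇒ 24x+14y-272=0] ∩ [|A−(2, 16)|²=193]]
   so A = (9, 4)

A = (9, 4)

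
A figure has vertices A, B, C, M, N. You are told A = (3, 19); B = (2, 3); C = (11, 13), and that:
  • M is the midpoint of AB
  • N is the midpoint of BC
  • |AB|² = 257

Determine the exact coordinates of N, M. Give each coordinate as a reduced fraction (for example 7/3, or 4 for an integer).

1. M_x = 5/2  [2·M = A+B = (3, 19)+(2, 3)]
2. M_y = 11  [2·M = A+B = (3, 19)+(2, 3)]
   so M = (5/2, 11)
3. N_x = 13/2  [2·N = B+C = (2, 3)+(11, 13)]
4. N_y = 8  [2·N = B+C = (2, 3)+(11, 13)]
   so N = (13/2, 8)

N = (13/2, 8)
M = (5/2, 11)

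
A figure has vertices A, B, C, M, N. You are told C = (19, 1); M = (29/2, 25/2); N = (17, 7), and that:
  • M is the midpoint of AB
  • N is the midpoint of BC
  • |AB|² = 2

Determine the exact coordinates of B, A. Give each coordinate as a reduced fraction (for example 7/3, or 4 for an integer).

1. B_x = 15  [B = 2·N−C = 2·(17, 7)−(19, 1)]
2. B_y = 13  [B = 2·N−C = 2·(17, 7)−(19, 1)]
   so B = (15, 13)
3. A_x = 14  [A = 2·M−B = 2·(29/2, 25/2)−(15, 13)]
4. A_y = 12  [A = 2·M−B = 2·(29/2, 25/2)−(15, 13)]
   so A = (14, 12)

B = (15, 13)
A = (14, 12)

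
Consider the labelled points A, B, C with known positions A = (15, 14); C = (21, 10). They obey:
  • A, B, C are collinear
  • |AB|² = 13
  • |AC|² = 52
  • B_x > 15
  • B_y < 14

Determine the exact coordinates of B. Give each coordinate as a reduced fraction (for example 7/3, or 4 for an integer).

1. B_x = 18  [[A, B, C are collinear ⇒ -4x-6y+144=0] ∩ [|B−(15, 14)|²=13]]
2. B_y = 12  [[A, B, C are collinear ⇒ -4x-6y+144=0] ∩ [|B−(15, 14)|²=13]]
   so B = (18, 12)

B = (18, 12)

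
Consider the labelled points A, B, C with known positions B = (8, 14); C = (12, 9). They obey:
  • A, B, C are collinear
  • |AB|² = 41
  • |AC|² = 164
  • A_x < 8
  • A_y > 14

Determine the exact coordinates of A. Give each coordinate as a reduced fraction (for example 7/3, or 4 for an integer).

1. A_x = 4  [[A, B, C are collinear ⇒ 5x+4y-96=0] ∩ [|A−(8, 14)|²=41]]
2. A_y = 19  [[A, B, C are collinear ⇒ 5x+4y-96=0] ∩ [|A−(8, 14)|²=41]]
   so A = (4, 19)

A = (4, 19)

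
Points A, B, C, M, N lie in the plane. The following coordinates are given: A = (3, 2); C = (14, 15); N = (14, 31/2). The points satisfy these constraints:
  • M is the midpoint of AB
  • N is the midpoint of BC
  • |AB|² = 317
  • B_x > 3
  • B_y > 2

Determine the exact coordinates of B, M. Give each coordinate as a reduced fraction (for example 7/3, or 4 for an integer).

1. B_x = 14  [B = 2·N−C = 2·(14, 31/2)−(14, 15)]
2. B_y = 16  [B = 2·N−C = 2·(14, 31/2)−(14, 15)]
   so B = (14, 16)
3. M_x = 17/2  [2·M = A+B = (3, 2)+(14, 16)]
4. M_y = 9  [2·M = A+B = (3, 2)+(14, 16)]
   so M = (17/2, 9)

B = (14, 16)
M = (17/2, 9)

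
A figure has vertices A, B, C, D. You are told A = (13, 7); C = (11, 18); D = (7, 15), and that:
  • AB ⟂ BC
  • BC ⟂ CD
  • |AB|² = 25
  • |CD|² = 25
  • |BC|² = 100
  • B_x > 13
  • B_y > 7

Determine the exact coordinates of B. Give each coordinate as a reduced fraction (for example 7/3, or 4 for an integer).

1. B_x = 17  [[BC ⟂ CD ⇒ 4x+3y-98=0] ∩ [|B−(13, 7)|²=25]]
2. B_y = 10  [[BC ⟂ CD ⇒ 4x+3y-98=0] ∩ [|B−(13, 7)|²=25]]
   so B = (17, 10)

B = (17, 10)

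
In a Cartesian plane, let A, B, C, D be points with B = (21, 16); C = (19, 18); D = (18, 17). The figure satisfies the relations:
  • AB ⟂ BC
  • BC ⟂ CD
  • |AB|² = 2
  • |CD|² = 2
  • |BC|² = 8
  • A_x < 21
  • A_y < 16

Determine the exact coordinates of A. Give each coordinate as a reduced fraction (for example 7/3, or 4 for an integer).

A = (20, 15)

1. A_x = 20  [[AB ⟂ BC ⇒ 2x-2y-10=0] ∩ [|A−(21, 16)|²=2]]
2. A_y = 15  [[AB ⟂ BC ⇒ 2x-2y-10=0] ∩ [|A−(21, 16)|²=2]]
   so A = (20, 15)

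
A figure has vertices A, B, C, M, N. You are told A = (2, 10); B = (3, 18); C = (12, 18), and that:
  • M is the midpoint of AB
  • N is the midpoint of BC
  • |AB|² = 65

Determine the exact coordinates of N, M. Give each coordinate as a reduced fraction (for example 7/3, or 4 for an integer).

N = (15/2, 18)
M = (5/2, 14)

1. M_x = 5/2  [2·M = A+B = (2, 10)+(3, 18)]
2. M_y = 14  [2·M = A+B = (2, 10)+(3, 18)]
   so M = (5/2, 14)
3. N_x = 15/2  [2·N = B+C = (3, 18)+(12, 18)]
4. N_y = 18  [2·N = B+C = (3, 18)+(12, 18)]
   so N = (15/2, 18)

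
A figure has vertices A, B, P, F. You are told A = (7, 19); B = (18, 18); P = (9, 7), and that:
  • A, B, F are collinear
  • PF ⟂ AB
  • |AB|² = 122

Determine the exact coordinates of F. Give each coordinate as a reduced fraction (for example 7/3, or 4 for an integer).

F = (614/61, 1142/61)

1. F_x = 614/61  [[A, B, F are collinear ⇒ 1x+11y-216=0] ∩ [PF ⟂ AB ⇒ 11x-1y-92=0]]
2. F_y = 1142/61  [[A, B, F are collinear ⇒ 1x+11y-216=0] ∩ [PF ⟂ AB ⇒ 11x-1y-92=0]]
   so F = (614/61, 1142/61)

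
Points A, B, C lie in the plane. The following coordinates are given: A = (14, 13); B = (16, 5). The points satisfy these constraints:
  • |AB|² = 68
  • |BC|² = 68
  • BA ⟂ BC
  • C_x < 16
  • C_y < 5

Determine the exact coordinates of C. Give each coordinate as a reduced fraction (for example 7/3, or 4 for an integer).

1. C_x = 8  [[BA ⟂ BC ⇒ -2x+8y-8=0] ∩ [|C−(16, 5)|²=68]]
2. C_y = 3  [[BA ⟂ BC ⇒ -2x+8y-8=0] ∩ [|C−(16, 5)|²=68]]
   so C = (8, 3)

C = (8, 3)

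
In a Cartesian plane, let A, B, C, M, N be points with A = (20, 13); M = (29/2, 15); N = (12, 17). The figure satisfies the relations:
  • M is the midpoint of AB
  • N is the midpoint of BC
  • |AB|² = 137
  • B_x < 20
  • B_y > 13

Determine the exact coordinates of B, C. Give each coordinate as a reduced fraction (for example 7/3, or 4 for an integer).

B = (9, 17)
C = (15, 17)

1. B_x = 9  [B = 2·M−A = 2·(29/2, 15)−(20, 13)]
2. B_y = 17  [B = 2·M−A = 2·(29/2, 15)−(20, 13)]
   so B = (9, 17)
3. C_x = 15  [C = 2·N−B = 2·(12, 17)−(9, 17)]
4. C_y = 17  [C = 2·N−B = 2·(12, 17)−(9, 17)]
   so C = (15, 17)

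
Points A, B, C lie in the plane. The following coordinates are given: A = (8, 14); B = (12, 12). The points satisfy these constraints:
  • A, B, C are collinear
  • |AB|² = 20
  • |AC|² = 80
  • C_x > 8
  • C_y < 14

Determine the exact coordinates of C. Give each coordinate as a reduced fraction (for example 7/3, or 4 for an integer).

1. C_x = 16  [[A, B, C are collinear ⇒ 2x+4y-72=0] ∩ [|C−(8, 14)|²=80]]
2. C_y = 10  [[A, B, C are collinear ⇒ 2x+4y-72=0] ∩ [|C−(8, 14)|²=80]]
   so C = (16, 10)

C = (16, 10)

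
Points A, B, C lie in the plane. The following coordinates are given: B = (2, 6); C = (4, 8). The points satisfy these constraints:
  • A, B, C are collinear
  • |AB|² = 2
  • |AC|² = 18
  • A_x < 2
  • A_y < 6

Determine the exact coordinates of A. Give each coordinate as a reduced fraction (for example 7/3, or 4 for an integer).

A = (1, 5)

1. A_x = 1  [[A, B, C are collinear ⇒ -2x+2y-8=0] ∩ [|A−(2, 6)|²=2]]
2. A_y = 5  [[A, B, C are collinear ⇒ -2x+2y-8=0] ∩ [|A−(2, 6)|²=2]]
   so A = (1, 5)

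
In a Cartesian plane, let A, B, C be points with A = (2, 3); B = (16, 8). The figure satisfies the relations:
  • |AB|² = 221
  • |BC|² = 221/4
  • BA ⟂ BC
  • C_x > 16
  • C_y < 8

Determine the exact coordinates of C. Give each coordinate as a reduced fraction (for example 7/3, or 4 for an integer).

1. C_x = 37/2  [[BA ⟂ BC ⇒ -14x-5y+264=0] ∩ [|C−(16, 8)|²=221/4]]
2. C_y = 1  [[BA ⟂ BC ⇒ -14x-5y+264=0] ∩ [|C−(16, 8)|²=221/4]]
   so C = (37/2, 1)

C = (37/2, 1)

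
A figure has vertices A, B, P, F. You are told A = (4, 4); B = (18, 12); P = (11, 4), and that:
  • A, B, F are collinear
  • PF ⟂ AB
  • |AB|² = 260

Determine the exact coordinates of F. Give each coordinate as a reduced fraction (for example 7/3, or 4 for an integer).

1. F_x = 603/65  [[A, B, F are collinear ⇒ -8x+14y-24=0] ∩ [PF ⟂ AB ⇒ 14x+8y-186=0]]
2. F_y = 456/65  [[A, B, F are collinear ⇒ -8x+14y-24=0] ∩ [PF ⟂ AB ⇒ 14x+8y-186=0]]
   so F = (603/65, 456/65)

F = (603/65, 456/65)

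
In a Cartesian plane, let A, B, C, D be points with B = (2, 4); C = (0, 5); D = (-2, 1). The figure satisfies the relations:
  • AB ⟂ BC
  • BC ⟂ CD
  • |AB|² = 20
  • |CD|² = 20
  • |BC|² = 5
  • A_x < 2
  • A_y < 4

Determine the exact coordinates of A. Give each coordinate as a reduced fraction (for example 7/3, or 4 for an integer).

A = (0, 0)

1. A_x = 0  [[AB ⟂ BC ⇒ 2x-1y=0] ∩ [|A−(2, 4)|²=20]]
2. A_y = 0  [[AB ⟂ BC ⇒ 2x-1y=0] ∩ [|A−(2, 4)|²=20]]
   so A = (0, 0)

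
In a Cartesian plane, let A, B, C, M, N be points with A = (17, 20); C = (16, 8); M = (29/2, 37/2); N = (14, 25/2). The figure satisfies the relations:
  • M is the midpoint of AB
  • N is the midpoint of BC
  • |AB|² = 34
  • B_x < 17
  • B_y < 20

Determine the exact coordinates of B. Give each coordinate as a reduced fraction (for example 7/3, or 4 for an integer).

1. B_x = 12  [B = 2·M−A = 2·(29/2, 37/2)−(17, 20)]
2. B_y = 17  [B = 2·M−A = 2·(29/2, 37/2)−(17, 20)]
   so B = (12, 17)

B = (12, 17)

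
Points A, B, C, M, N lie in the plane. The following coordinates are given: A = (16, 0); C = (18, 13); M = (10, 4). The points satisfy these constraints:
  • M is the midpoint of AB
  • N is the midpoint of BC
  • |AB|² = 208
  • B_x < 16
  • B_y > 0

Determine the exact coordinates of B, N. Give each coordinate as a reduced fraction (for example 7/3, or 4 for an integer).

B = (4, 8)
N = (11, 21/2)

1. B_x = 4  [B = 2·M−A = 2·(10, 4)−(16, 0)]
2. B_y = 8  [B = 2·M−A = 2·(10, 4)−(16, 0)]
   so B = (4, 8)
3. N_x = 11  [2·N = B+C = (4, 8)+(18, 13)]
4. N_y = 21/2  [2·N = B+C = (4, 8)+(18, 13)]
   so N = (11, 21/2)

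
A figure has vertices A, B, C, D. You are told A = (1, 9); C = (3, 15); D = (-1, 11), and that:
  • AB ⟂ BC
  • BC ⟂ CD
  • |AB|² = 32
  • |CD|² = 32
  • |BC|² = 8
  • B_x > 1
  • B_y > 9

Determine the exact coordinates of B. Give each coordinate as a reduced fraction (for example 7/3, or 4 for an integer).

1. B_x = 5  [[BC ⟂ CD ⇒ 4x+4y-72=0] ∩ [|B−(1, 9)|²=32]]
2. B_y = 13  [[BC ⟂ CD ⇒ 4x+4y-72=0] ∩ [|B−(1, 9)|²=32]]
   so B = (5, 13)

B = (5, 13)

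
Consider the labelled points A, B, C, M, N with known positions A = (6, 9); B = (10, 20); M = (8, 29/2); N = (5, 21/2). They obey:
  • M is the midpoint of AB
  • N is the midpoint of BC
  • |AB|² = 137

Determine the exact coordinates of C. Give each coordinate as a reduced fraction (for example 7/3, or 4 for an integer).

1. C_x = 0  [C = 2·N−B = 2·(5, 21/2)−(10, 20)]
2. C_y = 1  [C = 2·N−B = 2·(5, 21/2)−(10, 20)]
   so C = (0, 1)

C = (0, 1)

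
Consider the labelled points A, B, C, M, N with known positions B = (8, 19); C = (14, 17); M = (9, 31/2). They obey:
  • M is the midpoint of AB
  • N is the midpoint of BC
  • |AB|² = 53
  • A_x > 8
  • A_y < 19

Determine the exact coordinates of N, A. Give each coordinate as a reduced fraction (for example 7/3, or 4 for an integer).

N = (11, 18)
A = (10, 12)

1. A_x = 10  [A = 2·M−B = 2·(9, 31/2)−(8, 19)]
2. A_y = 12  [A = 2·M−B = 2·(9, 31/2)−(8, 19)]
   so A = (10, 12)
3. N_x = 11  [2·N = B+C = (8, 19)+(14, 17)]
4. N_y = 18  [2·N = B+C = (8, 19)+(14, 17)]
   so N = (11, 18)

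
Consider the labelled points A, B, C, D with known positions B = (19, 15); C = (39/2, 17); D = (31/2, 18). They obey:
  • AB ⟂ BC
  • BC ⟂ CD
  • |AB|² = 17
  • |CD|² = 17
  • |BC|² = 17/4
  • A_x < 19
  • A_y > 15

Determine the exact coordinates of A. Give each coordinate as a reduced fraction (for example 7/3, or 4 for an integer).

1. A_x = 15  [[AB ⟂ BC ⇒ -1/2x-2y+79/2=0] ∩ [|A−(19, 15)|²=17]]
2. A_y = 16  [[AB ⟂ BC ⇒ -1/2x-2y+79/2=0] ∩ [|A−(19, 15)|²=17]]
   so A = (15, 16)

A = (15, 16)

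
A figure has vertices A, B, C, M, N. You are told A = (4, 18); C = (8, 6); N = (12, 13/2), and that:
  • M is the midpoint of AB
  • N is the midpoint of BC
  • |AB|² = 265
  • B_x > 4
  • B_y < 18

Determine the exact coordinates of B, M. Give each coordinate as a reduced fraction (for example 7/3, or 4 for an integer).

1. B_x = 16  [B = 2·N−C = 2·(12, 13/2)−(8, 6)]
2. B_y = 7  [B = 2·N−C = 2·(12, 13/2)−(8, 6)]
   so B = (16, 7)
3. M_x = 10  [2·M = A+B = (4, 18)+(16, 7)]
4. M_y = 25/2  [2·M = A+B = (4, 18)+(16, 7)]
   so M = (10, 25/2)

B = (16, 7)
M = (10, 25/2)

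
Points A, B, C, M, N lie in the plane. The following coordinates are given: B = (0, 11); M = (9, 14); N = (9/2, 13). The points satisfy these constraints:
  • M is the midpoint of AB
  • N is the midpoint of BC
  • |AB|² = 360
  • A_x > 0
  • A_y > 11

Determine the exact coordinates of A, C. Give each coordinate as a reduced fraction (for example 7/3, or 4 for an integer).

A = (18, 17)
C = (9, 15)

1. A_x = 18  [A = 2·M−B = 2·(9, 14)−(0, 11)]
2. A_y = 17  [A = 2·M−B = 2·(9, 14)−(0, 11)]
   so A = (18, 17)
3. C_x = 9  [C = 2·N−B = 2·(9/2, 13)−(0, 11)]
4. C_y = 15  [C = 2·N−B = 2·(9/2, 13)−(0, 11)]
   so C = (9, 15)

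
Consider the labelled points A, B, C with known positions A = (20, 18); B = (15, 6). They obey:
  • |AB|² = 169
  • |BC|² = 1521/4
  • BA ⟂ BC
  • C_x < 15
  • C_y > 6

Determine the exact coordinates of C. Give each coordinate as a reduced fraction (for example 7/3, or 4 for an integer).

1. C_x = -3  [[BA ⟂ BC ⇒ 5x+12y-147=0] ∩ [|C−(15, 6)|²=1521/4]]
2. C_y = 27/2  [[BA ⟂ BC ⇒ 5x+12y-147=0] ∩ [|C−(15, 6)|²=1521/4]]
   so C = (-3, 27/2)

C = (-3, 27/2)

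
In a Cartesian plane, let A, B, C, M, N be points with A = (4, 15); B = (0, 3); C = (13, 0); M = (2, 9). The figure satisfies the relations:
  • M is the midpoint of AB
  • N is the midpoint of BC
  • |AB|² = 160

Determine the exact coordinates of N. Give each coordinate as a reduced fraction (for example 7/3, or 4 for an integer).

1. N_x = 13/2  [2·N = B+C = (0, 3)+(13, 0)]
2. N_y = 3/2  [2·N = B+C = (0, 3)+(13, 0)]
   so N = (13/2, 3/2)

N = (13/2, 3/2)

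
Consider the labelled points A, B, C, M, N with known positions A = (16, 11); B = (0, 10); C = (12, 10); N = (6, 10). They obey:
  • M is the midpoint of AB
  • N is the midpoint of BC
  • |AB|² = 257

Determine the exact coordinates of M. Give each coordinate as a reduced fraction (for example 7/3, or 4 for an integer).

M = (8, 21/2)

1. M_x = 8  [2·M = A+B = (16, 11)+(0, 10)]
2. M_y = 21/2  [2·M = A+B = (16, 11)+(0, 10)]
   so M = (8, 21/2)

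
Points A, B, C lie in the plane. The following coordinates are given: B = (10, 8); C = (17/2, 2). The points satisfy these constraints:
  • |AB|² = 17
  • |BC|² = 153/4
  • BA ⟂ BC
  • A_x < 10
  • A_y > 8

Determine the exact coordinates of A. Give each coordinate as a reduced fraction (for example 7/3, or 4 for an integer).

1. A_x = 6  [[BA ⟂ BC ⇒ -3/2x-6y+63=0] ∩ [|A−(10, 8)|²=17]]
2. A_y = 9  [[BA ⟂ BC ⇒ -3/2x-6y+63=0] ∩ [|A−(10, 8)|²=17]]
   so A = (6, 9)

A = (6, 9)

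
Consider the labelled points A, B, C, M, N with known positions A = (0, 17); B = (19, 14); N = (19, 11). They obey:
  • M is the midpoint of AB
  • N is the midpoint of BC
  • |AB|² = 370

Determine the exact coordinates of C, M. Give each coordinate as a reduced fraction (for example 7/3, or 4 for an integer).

1. M_x = 19/2  [2·M = A+B = (0, 17)+(19, 14)]
2. M_y = 31/2  [2·M = A+B = (0, 17)+(19, 14)]
   so M = (19/2, 31/2)
3. C_x = 19  [C = 2·N−B = 2·(19, 11)−(19, 14)]
4. C_y = 8  [C = 2·N−B = 2·(19, 11)−(19, 14)]
   so C = (19, 8)

C = (19, 8)
M = (19/2, 31/2)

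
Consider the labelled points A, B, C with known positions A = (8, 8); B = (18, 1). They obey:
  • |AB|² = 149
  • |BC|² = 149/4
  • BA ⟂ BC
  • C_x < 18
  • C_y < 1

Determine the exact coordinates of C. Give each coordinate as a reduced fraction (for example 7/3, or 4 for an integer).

1. C_x = 29/2  [[BA ⟂ BC ⇒ -10x+7y+173=0] ∩ [|C−(18, 1)|²=149/4]]
2. C_y = -4  [[BA ⟂ BC ⇒ -10x+7y+173=0] ∩ [|C−(18, 1)|²=149/4]]
   so C = (29/2, -4)

C = (29/2, -4)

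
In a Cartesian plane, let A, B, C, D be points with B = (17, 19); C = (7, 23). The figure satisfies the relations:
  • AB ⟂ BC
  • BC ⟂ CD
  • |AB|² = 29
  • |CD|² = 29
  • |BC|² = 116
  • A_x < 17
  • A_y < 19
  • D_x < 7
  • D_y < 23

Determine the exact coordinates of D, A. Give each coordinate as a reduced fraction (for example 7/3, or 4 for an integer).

1. D_x = 5  [[BC ⟂ CD ⇒ -10x+4y-22=0] ∩ [|D−(7, 23)|²=29]]
2. D_y = 18  [[BC ⟂ CD ⇒ -10x+4y-22=0] ∩ [|D−(7, 23)|²=29]]
   so D = (5, 18)
3. A_x = 15  [[AB ⟂ BC ⇒ 10x-4y-94=0] ∩ [|A−(17, 19)|²=29]]
4. A_y = 14  [[AB ⟂ BC ⇒ 10x-4y-94=0] ∩ [|A−(17, 19)|²=29]]
   so A = (15, 14)

D = (5, 18)
A = (15, 14)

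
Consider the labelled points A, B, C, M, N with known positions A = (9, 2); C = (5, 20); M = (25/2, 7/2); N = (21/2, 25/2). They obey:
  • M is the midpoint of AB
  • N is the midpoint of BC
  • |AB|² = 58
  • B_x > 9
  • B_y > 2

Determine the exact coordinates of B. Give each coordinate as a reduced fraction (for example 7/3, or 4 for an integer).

1. B_x = 16  [B = 2·M−A = 2·(25/2, 7/2)−(9, 2)]
2. B_y = 5  [B = 2·M−A = 2·(25/2, 7/2)−(9, 2)]
   so B = (16, 5)

B = (16, 5)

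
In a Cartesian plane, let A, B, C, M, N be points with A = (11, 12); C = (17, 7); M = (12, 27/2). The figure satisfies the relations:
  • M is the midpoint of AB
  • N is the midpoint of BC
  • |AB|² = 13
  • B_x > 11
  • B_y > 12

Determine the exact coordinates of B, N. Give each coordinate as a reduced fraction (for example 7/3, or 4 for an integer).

B = (13, 15)
N = (15, 11)

1. B_x = 13  [B = 2·M−A = 2·(12, 27/2)−(11, 12)]
2. B_y = 15  [B = 2·M−A = 2·(12, 27/2)−(11, 12)]
   so B = (13, 15)
3. N_x = 15  [2·N = B+C = (13, 15)+(17, 7)]
4. N_y = 11  [2·N = B+C = (13, 15)+(17, 7)]
   so N = (15, 11)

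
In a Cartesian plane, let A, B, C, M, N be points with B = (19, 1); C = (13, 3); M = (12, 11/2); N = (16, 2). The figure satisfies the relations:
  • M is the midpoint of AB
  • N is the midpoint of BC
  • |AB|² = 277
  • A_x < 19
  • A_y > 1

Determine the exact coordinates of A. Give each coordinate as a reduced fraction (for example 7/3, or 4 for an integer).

1. A_x = 5  [A = 2·M−B = 2·(12, 11/2)−(19, 1)]
2. A_y = 10  [A = 2·M−B = 2·(12, 11/2)−(19, 1)]
   so A = (5, 10)

A = (5, 10)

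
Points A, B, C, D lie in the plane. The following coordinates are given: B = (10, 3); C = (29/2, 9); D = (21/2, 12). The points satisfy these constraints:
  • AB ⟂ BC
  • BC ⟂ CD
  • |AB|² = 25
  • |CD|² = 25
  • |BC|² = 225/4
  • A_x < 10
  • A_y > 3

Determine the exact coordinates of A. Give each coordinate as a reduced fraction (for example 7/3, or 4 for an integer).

A = (6, 6)

1. A_x = 6  [[AB ⟂ BC ⇒ -9/2x-6y+63=0] ∩ [|A−(10, 3)|²=25]]
2. A_y = 6  [[AB ⟂ BC ⇒ -9/2x-6y+63=0] ∩ [|A−(10, 3)|²=25]]
   so A = (6, 6)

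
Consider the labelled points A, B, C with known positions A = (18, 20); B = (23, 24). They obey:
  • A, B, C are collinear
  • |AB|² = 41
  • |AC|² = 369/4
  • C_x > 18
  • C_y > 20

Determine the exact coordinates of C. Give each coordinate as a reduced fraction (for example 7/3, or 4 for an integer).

1. C_x = 51/2  [[A, B, C are collinear ⇒ -4x+5y-28=0] ∩ [|C−(18, 20)|²=369/4]]
2. C_y = 26  [[A, B, C are collinear ⇒ -4x+5y-28=0] ∩ [|C−(18, 20)|²=369/4]]
   so C = (51/2, 26)

C = (51/2, 26)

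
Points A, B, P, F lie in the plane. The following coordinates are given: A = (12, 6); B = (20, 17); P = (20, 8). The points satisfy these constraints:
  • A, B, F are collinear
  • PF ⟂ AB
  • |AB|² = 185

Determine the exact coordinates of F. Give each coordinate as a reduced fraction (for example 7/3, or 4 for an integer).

1. F_x = 2908/185  [[A, B, F are collinear ⇒ -11x+8y+84=0] ∩ [PF ⟂ AB ⇒ 8x+11y-248=0]]
2. F_y = 2056/185  [[A, B, F are collinear ⇒ -11x+8y+84=0] ∩ [PF ⟂ AB ⇒ 8x+11y-248=0]]
   so F = (2908/185, 2056/185)

F = (2908/185, 2056/185)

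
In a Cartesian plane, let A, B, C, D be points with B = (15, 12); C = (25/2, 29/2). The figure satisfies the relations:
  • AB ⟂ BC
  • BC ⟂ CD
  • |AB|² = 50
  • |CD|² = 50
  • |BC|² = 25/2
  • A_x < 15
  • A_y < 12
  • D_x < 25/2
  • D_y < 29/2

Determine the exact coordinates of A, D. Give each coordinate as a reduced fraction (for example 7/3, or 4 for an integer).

1. A_x = 10  [[AB ⟂ BC ⇒ 5/2x-5/2y-15/2=0] ∩ [|A−(15, 12)|²=50]]
2. A_y = 7  [[AB ⟂ BC ⇒ 5/2x-5/2y-15/2=0] ∩ [|A−(15, 12)|²=50]]
   so A = (10, 7)
3. D_x = 15/2  [[BC ⟂ CD ⇒ -5/2x+5/2y-5=0] ∩ [|D−(25/2, 29/2)|²=50]]
4. D_y = 19/2  [[BC ⟂ CD ⇒ -5/2x+5/2y-5=0] ∩ [|D−(25/2, 29/2)|²=50]]
   so D = (15/2, 19/2)

A = (10, 7)
D = (15/2, 19/2)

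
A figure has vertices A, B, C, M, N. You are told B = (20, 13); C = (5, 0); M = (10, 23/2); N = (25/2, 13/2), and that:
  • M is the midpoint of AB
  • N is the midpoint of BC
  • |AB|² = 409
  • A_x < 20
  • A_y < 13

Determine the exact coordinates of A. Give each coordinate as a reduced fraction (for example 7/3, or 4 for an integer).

1. A_x = 0  [A = 2·M−B = 2·(10, 23/2)−(20, 13)]
2. A_y = 10  [A = 2·M−B = 2·(10, 23/2)−(20, 13)]
   so A = (0, 10)

A = (0, 10)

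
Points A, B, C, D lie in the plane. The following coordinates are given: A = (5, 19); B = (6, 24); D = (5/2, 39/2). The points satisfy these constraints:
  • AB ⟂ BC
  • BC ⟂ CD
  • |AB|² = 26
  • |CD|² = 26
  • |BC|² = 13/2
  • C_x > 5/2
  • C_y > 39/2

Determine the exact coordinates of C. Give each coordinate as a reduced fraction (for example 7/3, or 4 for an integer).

1. C_x = 7/2  [[AB ⟂ BC ⇒ 1x+5y-126=0] ∩ [|C−(5/2, 39/2)|²=26]]
2. C_y = 49/2  [[AB ⟂ BC ⇒ 1x+5y-126=0] ∩ [|C−(5/2, 39/2)|²=26]]
   so C = (7/2, 49/2)

C = (7/2, 49/2)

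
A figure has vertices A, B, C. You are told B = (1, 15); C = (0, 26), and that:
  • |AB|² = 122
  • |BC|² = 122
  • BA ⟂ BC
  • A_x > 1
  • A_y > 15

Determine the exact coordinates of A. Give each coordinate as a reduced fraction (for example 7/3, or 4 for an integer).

A = (12, 16)

1. A_x = 12  [[BA ⟂ BC ⇒ -1x+11y-164=0] ∩ [|A−(1, 15)|²=122]]
2. A_y = 16  [[BA ⟂ BC ⇒ -1x+11y-164=0] ∩ [|A−(1, 15)|²=122]]
   so A = (12, 16)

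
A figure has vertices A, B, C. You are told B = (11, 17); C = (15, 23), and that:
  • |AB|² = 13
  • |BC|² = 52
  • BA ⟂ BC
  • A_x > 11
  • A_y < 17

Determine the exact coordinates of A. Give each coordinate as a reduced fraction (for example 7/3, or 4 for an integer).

A = (14, 15)

1. A_x = 14  [[BA ⟂ BC ⇒ 4x+6y-146=0] ∩ [|A−(11, 17)|²=13]]
2. A_y = 15  [[BA ⟂ BC ⇒ 4x+6y-146=0] ∩ [|A−(11, 17)|²=13]]
   so A = (14, 15)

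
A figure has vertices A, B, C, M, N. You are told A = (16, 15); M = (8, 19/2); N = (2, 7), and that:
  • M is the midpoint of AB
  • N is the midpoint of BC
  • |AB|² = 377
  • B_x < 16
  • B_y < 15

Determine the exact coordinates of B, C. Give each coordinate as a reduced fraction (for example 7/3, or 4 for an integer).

1. B_x = 0  [B = 2·M−A = 2·(8, 19/2)−(16, 15)]
2. B_y = 4  [B = 2·M−A = 2·(8, 19/2)−(16, 15)]
   so B = (0, 4)
3. C_x = 4  [C = 2·N−B = 2·(2, 7)−(0, 4)]
4. C_y = 10  [C = 2·N−B = 2·(2, 7)−(0, 4)]
   so C = (4, 10)

B = (0, 4)
C = (4, 10)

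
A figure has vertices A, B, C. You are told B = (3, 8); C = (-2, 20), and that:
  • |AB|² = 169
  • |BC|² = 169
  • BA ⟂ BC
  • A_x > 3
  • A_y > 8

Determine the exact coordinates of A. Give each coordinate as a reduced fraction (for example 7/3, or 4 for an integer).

1. A_x = 15  [[BA ⟂ BC ⇒ -5x+12y-81=0] ∩ [|A−(3, 8)|²=169]]
2. A_y = 13  [[BA ⟂ BC ⇒ -5x+12y-81=0] ∩ [|A−(3, 8)|²=169]]
   so A = (15, 13)

A = (15, 13)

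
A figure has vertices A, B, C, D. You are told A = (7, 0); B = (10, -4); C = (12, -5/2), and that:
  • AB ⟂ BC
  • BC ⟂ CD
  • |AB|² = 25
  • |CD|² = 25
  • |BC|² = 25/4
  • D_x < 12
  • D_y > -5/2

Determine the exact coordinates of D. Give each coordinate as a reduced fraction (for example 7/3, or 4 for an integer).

D = (9, 3/2)

1. D_x = 9  [[BC ⟂ CD ⇒ 2x+3/2y-81/4=0] ∩ [|D−(12, -5/2)|²=25]]
2. D_y = 3/2  [[BC ⟂ CD ⇒ 2x+3/2y-81/4=0] ∩ [|D−(12, -5/2)|²=25]]
   so D = (9, 3/2)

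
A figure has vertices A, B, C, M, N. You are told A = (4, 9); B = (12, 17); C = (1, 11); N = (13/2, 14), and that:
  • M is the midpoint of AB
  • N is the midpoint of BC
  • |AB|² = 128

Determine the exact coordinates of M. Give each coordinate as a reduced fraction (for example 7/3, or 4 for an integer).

1. M_x = 8  [2·M = A+B = (4, 9)+(12, 17)]
2. M_y = 13  [2·M = A+B = (4, 9)+(12, 17)]
   so M = (8, 13)

M = (8, 13)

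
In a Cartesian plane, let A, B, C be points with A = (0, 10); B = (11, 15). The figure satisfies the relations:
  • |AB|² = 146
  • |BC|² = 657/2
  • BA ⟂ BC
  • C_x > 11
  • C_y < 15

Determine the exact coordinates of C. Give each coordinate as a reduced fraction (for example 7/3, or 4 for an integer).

C = (37/2, -3/2)

1. C_x = 37/2  [[BA ⟂ BC ⇒ -11x-5y+196=0] ∩ [|C−(11, 15)|²=657/2]]
2. C_y = -3/2  [[BA ⟂ BC ⇒ -11x-5y+196=0] ∩ [|C−(11, 15)|²=657/2]]
   so C = (37/2, -3/2)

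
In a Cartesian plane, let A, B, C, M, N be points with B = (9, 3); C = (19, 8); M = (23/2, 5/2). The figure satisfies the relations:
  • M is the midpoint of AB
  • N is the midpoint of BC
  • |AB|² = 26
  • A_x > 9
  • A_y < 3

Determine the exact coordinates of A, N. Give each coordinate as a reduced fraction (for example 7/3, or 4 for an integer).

A = (14, 2)
N = (14, 11/2)

1. A_x = 14  [A = 2·M−B = 2·(23/2, 5/2)−(9, 3)]
2. A_y = 2  [A = 2·M−B = 2·(23/2, 5/2)−(9, 3)]
   so A = (14, 2)
3. N_x = 14  [2·N = B+C = (9, 3)+(19, 8)]
4. N_y = 11/2  [2·N = B+C = (9, 3)+(19, 8)]
   so N = (14, 11/2)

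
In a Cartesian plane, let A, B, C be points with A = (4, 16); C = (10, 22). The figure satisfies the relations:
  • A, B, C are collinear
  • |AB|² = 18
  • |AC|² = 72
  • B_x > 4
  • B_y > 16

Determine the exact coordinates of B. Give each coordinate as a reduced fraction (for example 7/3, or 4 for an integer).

1. B_x = 7  [[A, B, C are collinear ⇒ 6x-6y+72=0] ∩ [|B−(4, 16)|²=18]]
2. B_y = 19  [[A, B, C are collinear ⇒ 6x-6y+72=0] ∩ [|B−(4, 16)|²=18]]
   so B = (7, 19)

B = (7, 19)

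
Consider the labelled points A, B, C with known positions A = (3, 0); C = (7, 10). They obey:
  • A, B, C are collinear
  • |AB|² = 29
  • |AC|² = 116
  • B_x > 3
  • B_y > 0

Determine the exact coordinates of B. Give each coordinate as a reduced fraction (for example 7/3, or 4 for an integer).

1. B_x = 5  [[A, B, C are collinear ⇒ 10x-4y-30=0] ∩ [|B−(3, 0)|²=29]]
2. B_y = 5  [[A, B, C are collinear ⇒ 10x-4y-30=0] ∩ [|B−(3, 0)|²=29]]
   so B = (5, 5)

B = (5, 5)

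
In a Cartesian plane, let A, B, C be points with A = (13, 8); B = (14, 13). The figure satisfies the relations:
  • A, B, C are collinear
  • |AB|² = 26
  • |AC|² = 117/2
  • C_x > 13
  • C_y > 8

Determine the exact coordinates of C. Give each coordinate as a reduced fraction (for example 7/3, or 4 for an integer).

C = (29/2, 31/2)

1. C_x = 29/2  [[A, B, C are collinear ⇒ -5x+1y+57=0] ∩ [|C−(13, 8)|²=117/2]]
2. C_y = 31/2  [[A, B, C are collinear ⇒ -5x+1y+57=0] ∩ [|C−(13, 8)|²=117/2]]
   so C = (29/2, 31/2)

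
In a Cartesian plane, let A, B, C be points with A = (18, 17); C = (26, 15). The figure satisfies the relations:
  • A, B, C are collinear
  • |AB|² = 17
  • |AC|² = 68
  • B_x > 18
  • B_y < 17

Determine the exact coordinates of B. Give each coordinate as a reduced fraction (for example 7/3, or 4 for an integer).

B = (22, 16)

1. B_x = 22  [[A, B, C are collinear ⇒ -2x-8y+172=0] ∩ [|B−(18, 17)|²=17]]
2. B_y = 16  [[A, B, C are collinear ⇒ -2x-8y+172=0] ∩ [|B−(18, 17)|²=17]]
   so B = (22, 16)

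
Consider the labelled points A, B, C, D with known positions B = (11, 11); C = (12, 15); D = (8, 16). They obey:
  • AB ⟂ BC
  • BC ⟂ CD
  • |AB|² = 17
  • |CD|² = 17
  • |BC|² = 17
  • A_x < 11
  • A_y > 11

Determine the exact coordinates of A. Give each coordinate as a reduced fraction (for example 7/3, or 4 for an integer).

A = (7, 12)

1. A_x = 7  [[AB ⟂ BC ⇒ -1x-4y+55=0] ∩ [|A−(11, 11)|²=17]]
2. A_y = 12  [[AB ⟂ BC ⇒ -1x-4y+55=0] ∩ [|A−(11, 11)|²=17]]
   so A = (7, 12)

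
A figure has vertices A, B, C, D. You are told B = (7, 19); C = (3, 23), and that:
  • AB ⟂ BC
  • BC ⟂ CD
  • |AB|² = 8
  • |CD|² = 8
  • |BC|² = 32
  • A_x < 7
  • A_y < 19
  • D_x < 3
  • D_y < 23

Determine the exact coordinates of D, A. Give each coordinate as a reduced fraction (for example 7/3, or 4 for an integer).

1. D_x = 1  [[BC ⟂ CD ⇒ -4x+4y-80=0] ∩ [|D−(3, 23)|²=8]]
2. D_y = 21  [[BC ⟂ CD ⇒ -4x+4y-80=0] ∩ [|D−(3, 23)|²=8]]
   so D = (1, 21)
3. A_x = 5  [[AB ⟂ BC ⇒ 4x-4y+48=0] ∩ [|A−(7, 19)|²=8]]
4. A_y = 17  [[AB ⟂ BC ⇒ 4x-4y+48=0] ∩ [|A−(7, 19)|²=8]]
   so A = (5, 17)

D = (1, 21)
A = (5, 17)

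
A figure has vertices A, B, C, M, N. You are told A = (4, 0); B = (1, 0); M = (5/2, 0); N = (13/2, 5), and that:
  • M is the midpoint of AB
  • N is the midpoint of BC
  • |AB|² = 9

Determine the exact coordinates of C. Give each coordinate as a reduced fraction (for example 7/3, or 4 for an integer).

C = (12, 10)

1. C_x = 12  [C = 2·N−B = 2·(13/2, 5)−(1, 0)]
2. C_y = 10  [C = 2·N−B = 2·(13/2, 5)−(1, 0)]
   so C = (12, 10)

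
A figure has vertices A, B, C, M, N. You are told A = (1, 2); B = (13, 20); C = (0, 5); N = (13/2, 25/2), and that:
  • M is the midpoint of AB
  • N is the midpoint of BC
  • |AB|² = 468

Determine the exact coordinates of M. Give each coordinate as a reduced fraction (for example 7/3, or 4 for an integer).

1. M_x = 7  [2·M = A+B = (1, 2)+(13, 20)]
2. M_y = 11  [2·M = A+B = (1, 2)+(13, 20)]
   so M = (7, 11)

M = (7, 11)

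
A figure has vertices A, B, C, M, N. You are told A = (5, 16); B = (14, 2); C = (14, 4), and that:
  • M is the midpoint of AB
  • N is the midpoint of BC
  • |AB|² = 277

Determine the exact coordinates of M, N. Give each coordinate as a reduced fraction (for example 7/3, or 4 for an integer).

1. M_x = 19/2  [2·M = A+B = (5, 16)+(14, 2)]
2. M_y = 9  [2·M = A+B = (5, 16)+(14, 2)]
   so M = (19/2, 9)
3. N_x = 14  [2·N = B+C = (14, 2)+(14, 4)]
4. N_y = 3  [2·N = B+C = (14, 2)+(14, 4)]
   so N = (14, 3)

M = (19/2, 9)
N = (14, 3)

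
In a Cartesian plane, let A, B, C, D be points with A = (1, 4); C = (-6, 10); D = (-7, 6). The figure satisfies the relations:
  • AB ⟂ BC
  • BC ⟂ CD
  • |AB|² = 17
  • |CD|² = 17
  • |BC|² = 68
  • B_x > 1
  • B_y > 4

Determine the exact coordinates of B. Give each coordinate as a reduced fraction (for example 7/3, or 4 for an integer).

B = (2, 8)

1. B_x = 2  [[BC ⟂ CD ⇒ 1x+4y-34=0] ∩ [|B−(1, 4)|²=17]]
2. B_y = 8  [[BC ⟂ CD ⇒ 1x+4y-34=0] ∩ [|B−(1, 4)|²=17]]
   so B = (2, 8)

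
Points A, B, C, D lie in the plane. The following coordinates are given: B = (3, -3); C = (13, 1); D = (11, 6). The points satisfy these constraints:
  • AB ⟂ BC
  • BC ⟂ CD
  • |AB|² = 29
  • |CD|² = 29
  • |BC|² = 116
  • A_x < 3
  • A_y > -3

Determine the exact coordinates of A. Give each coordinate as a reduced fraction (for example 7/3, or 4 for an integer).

1. A_x = 1  [[AB ⟂ BC ⇒ -10x-4y+18=0] ∩ [|A−(3, -3)|²=29]]
2. A_y = 2  [[AB ⟂ BC ⇒ -10x-4y+18=0] ∩ [|A−(3, -3)|²=29]]
   so A = (1, 2)

A = (1, 2)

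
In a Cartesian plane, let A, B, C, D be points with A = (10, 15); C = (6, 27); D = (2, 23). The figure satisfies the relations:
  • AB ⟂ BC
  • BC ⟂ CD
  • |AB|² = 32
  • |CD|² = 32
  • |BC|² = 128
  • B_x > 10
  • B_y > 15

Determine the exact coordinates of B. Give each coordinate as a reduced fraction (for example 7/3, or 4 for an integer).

1. B_x = 14  [[BC ⟂ CD ⇒ 4x+4y-132=0] ∩ [|B−(10, 15)|²=32]]
2. B_y = 19  [[BC ⟂ CD ⇒ 4x+4y-132=0] ∩ [|B−(10, 15)|²=32]]
   so B = (14, 19)

B = (14, 19)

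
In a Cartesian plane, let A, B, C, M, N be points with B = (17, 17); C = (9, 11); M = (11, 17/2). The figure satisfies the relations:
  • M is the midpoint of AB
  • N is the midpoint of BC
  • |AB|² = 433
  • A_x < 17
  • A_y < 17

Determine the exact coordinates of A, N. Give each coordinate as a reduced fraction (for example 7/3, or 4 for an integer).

1. A_x = 5  [A = 2·M−B = 2·(11, 17/2)−(17, 17)]
2. A_y = 0  [A = 2·M−B = 2·(11, 17/2)−(17, 17)]
   so A = (5, 0)
3. N_x = 13  [2·N = B+C = (17, 17)+(9, 11)]
4. N_y = 14  [2·N = B+C = (17, 17)+(9, 11)]
   so N = (13, 14)

A = (5, 0)
N = (13, 14)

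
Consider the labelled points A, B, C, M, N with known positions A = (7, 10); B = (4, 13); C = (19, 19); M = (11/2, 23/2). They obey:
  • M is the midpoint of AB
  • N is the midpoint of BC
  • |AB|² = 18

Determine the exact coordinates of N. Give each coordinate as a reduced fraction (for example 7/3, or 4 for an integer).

1. N_x = 23/2  [2·N = B+C = (4, 13)+(19, 19)]
2. N_y = 16  [2·N = B+C = (4, 13)+(19, 19)]
   so N = (23/2, 16)

N = (23/2, 16)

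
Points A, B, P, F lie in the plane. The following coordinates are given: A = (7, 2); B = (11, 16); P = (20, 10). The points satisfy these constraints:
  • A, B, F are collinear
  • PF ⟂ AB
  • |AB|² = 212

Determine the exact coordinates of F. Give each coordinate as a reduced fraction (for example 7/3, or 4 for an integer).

F = (535/53, 680/53)

1. F_x = 535/53  [[A, B, F are collinear ⇒ -14x+4y+90=0] ∩ [PF ⟂ AB ⇒ 4x+14y-220=0]]
2. F_y = 680/53  [[A, B, F are collinear ⇒ -14x+4y+90=0] ∩ [PF ⟂ AB ⇒ 4x+14y-220=0]]
   so F = (535/53, 680/53)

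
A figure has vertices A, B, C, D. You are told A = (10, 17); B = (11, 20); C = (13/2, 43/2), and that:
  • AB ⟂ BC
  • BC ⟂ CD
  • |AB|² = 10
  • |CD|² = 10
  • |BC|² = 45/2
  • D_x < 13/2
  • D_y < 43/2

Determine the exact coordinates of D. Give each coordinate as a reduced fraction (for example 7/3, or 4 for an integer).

1. D_x = 11/2  [[BC ⟂ CD ⇒ -9/2x+3/2y-3=0] ∩ [|D−(13/2, 43/2)|²=10]]
2. D_y = 37/2  [[BC ⟂ CD ⇒ -9/2x+3/2y-3=0] ∩ [|D−(13/2, 43/2)|²=10]]
   so D = (11/2, 37/2)

D = (11/2, 37/2)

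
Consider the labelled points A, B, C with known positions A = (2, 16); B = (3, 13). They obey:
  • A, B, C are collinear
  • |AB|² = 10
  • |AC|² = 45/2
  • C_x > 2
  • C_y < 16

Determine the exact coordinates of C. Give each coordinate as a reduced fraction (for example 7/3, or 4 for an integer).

1. C_x = 7/2  [[A, B, C are collinear ⇒ 3x+1y-22=0] ∩ [|C−(2, 16)|²=45/2]]
2. C_y = 23/2  [[A, B, C are collinear ⇒ 3x+1y-22=0] ∩ [|C−(2, 16)|²=45/2]]
   so C = (7/2, 23/2)

C = (7/2, 23/2)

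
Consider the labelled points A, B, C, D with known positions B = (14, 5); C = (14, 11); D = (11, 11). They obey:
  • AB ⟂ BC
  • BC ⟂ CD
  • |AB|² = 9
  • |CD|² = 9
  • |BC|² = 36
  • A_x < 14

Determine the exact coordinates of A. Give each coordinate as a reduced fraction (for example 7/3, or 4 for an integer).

A = (11, 5)

1. A_x = 11  [[AB ⟂ BC ⇒ -6y+30=0] ∩ [|A−(14, 5)|²=9]]
2. A_y = 5  [[AB ⟂ BC ⇒ -6y+30=0] ∩ [|A−(14, 5)|²=9]]
   so A = (11, 5)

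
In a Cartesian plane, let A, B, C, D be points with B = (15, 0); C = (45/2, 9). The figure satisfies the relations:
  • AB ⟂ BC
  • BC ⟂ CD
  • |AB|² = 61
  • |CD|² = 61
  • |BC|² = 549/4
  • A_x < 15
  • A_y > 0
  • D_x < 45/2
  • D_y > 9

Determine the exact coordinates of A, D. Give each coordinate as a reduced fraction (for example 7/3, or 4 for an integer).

1. A_x = 9  [[AB ⟂ BC ⇒ -15/2x-9y+225/2=0] ∩ [|A−(15, 0)|²=61]]
2. A_y = 5  [[AB ⟂ BC ⇒ -15/2x-9y+225/2=0] ∩ [|A−(15, 0)|²=61]]
   so A = (9, 5)
3. D_x = 33/2  [[BC ⟂ CD ⇒ 15/2x+9y-999/4=0] ∩ [|D−(45/2, 9)|²=61]]
4. D_y = 14  [[BC ⟂ CD ⇒ 15/2x+9y-999/4=0] ∩ [|D−(45/2, 9)|²=61]]
   so D = (33/2, 14)

A = (9, 5)
D = (33/2, 14)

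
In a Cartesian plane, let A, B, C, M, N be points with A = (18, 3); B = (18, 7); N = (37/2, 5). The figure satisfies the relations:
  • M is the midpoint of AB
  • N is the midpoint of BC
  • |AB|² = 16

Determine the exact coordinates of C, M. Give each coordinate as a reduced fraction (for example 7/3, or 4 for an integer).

C = (19, 3)
M = (18, 5)

1. M_x = 18  [2·M = A+B = (18, 3)+(18, 7)]
2. M_y = 5  [2·M = A+B = (18, 3)+(18, 7)]
   so M = (18, 5)
3. C_x = 19  [C = 2·N−B = 2·(37/2, 5)−(18, 7)]
4. C_y = 3  [C = 2·N−B = 2·(37/2, 5)−(18, 7)]
   so C = (19, 3)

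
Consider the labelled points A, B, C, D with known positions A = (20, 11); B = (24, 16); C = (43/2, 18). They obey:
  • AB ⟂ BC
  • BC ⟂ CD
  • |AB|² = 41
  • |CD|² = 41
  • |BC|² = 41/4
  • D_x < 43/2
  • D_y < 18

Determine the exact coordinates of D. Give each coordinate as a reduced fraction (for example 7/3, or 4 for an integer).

1. D_x = 35/2  [[BC ⟂ CD ⇒ -5/2x+2y+71/4=0] ∩ [|D−(43/2, 18)|²=41]]
2. D_y = 13  [[BC ⟂ CD ⇒ -5/2x+2y+71/4=0] ∩ [|D−(43/2, 18)|²=41]]
   so D = (35/2, 13)

D = (35/2, 13)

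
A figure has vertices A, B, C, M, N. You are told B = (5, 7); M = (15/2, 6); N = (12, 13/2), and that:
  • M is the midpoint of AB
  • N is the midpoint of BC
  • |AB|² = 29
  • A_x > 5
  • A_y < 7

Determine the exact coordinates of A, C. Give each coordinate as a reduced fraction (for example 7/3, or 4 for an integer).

A = (10, 5)
C = (19, 6)

1. A_x = 10  [A = 2·M−B = 2·(15/2, 6)−(5, 7)]
2. A_y = 5  [A = 2·M−B = 2·(15/2, 6)−(5, 7)]
   so A = (10, 5)
3. C_x = 19  [C = 2·N−B = 2·(12, 13/2)−(5, 7)]
4. C_y = 6  [C = 2·N−B = 2·(12, 13/2)−(5, 7)]
   so C = (19, 6)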